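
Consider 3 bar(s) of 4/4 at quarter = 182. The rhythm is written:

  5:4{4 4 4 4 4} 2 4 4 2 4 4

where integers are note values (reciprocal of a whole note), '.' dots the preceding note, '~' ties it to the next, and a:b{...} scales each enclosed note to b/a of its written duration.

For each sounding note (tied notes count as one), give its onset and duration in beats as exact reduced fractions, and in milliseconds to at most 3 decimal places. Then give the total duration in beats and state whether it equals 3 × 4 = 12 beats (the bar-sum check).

1) 0.0ms=0b +263.736ms=4/5b
2) 263.736ms=4/5b +263.736ms=4/5b
3) 527.473ms=8/5b +263.736ms=4/5b
4) 791.209ms=12/5b +263.736ms=4/5b
5) 1054.945ms=16/5b +263.736ms=4/5b
6) 1318.681ms=4b +659.341ms=2b
7) 1978.022ms=6b +329.67ms=1b
8) 2307.692ms=7b +329.67ms=1b
9) 2637.363ms=8b +659.341ms=2b
10) 3296.703ms=10b +329.67ms=1b
11) 3626.374ms=11b +329.67ms=1b
Σ=12b of 12 (182bpm 4/4) — PASS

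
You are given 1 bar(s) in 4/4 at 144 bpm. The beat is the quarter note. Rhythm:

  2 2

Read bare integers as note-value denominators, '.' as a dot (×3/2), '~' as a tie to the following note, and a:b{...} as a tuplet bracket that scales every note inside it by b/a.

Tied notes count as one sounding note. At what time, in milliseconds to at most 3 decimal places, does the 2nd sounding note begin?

1. 0.0ms @ 0 + 833.333ms (2)
2. 833.333ms @ 2 + 833.333ms (2)

note 2 onset = 2b = 833.333ms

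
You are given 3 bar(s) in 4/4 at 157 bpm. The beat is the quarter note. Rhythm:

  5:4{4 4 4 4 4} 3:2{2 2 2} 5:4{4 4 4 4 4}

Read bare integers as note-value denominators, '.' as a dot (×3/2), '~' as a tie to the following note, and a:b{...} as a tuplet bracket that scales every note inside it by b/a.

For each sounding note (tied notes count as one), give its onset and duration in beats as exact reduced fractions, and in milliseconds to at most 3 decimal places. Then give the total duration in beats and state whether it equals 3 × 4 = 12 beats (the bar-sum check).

1) 0.0ms=0b +305.732ms=4/5b
2) 305.732ms=4/5b +305.732ms=4/5b
3) 611.465ms=8/5b +305.732ms=4/5b
4) 917.197ms=12/5b +305.732ms=4/5b
5) 1222.93ms=16/5b +305.732ms=4/5b
6) 1528.662ms=4b +509.554ms=4/3b
7) 2038.217ms=16/3b +509.554ms=4/3b
8) 2547.771ms=20/3b +509.554ms=4/3b
9) 3057.325ms=8b +305.732ms=4/5b
10) 3363.057ms=44/5b +305.732ms=4/5b
11) 3668.79ms=48/5b +305.732ms=4/5b
12) 3974.522ms=52/5b +305.732ms=4/5b
13) 4280.255ms=56/5b +305.732ms=4/5b
Σ=12b of 12 (157bpm 4/4) — PASS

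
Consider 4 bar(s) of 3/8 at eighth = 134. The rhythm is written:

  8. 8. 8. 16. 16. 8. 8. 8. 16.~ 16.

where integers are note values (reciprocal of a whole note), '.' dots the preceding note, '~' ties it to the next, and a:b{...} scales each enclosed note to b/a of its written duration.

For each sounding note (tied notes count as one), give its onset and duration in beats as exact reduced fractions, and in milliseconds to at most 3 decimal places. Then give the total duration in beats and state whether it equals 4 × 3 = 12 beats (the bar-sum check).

1) 0.0ms=0b +671.642ms=3/2b
2) 671.642ms=3/2b +671.642ms=3/2b
3) 1343.284ms=3b +671.642ms=3/2b
4) 2014.925ms=9/2b +335.821ms=3/4b
5) 2350.746ms=21/4b +335.821ms=3/4b
6) 2686.567ms=6b +671.642ms=3/2b
7) 3358.209ms=15/2b +671.642ms=3/2b
8) 4029.851ms=9b +671.642ms=3/2b
9) 4701.493ms=21/2b +671.642ms=3/2b
Σ=12b of 12 (134bpm 3/8) — PASS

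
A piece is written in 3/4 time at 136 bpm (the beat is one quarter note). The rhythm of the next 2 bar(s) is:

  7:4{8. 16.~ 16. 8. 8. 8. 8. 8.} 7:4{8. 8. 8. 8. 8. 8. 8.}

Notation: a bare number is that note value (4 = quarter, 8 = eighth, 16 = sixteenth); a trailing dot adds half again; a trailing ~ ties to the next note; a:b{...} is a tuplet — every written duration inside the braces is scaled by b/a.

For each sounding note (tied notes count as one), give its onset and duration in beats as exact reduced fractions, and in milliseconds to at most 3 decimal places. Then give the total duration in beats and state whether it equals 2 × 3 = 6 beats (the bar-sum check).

1) 0.0ms=0b +189.076ms=3/7b
2) 189.076ms=3/7b +189.076ms=3/7b
3) 378.151ms=6/7b +189.076ms=3/7b
4) 567.227ms=9/7b +189.076ms=3/7b
5) 756.303ms=12/7b +189.076ms=3/7b
6) 945.378ms=15/7b +189.076ms=3/7b
7) 1134.454ms=18/7b +189.076ms=3/7b
8) 1323.529ms=3b +189.076ms=3/7b
9) 1512.605ms=24/7b +189.076ms=3/7b
10) 1701.681ms=27/7b +189.076ms=3/7b
11) 1890.756ms=30/7b +189.076ms=3/7b
12) 2079.832ms=33/7b +189.076ms=3/7b
13) 2268.908ms=36/7b +189.076ms=3/7b
14) 2457.983ms=39/7b +189.076ms=3/7b
Σ=6b of 6 (136bpm 3/4) — PASS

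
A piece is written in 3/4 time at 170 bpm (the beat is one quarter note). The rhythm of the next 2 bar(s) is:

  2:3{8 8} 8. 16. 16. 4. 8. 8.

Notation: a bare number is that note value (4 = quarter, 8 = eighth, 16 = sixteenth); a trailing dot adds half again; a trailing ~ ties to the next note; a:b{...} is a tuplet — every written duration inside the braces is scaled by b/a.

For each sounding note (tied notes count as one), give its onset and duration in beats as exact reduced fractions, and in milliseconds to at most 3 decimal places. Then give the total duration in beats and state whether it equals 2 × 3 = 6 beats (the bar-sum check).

1) 0.0ms=0b +264.706ms=3/4b
2) 264.706ms=3/4b +264.706ms=3/4b
3) 529.412ms=3/2b +264.706ms=3/4b
4) 794.118ms=9/4b +132.353ms=3/8b
5) 926.471ms=21/8b +132.353ms=3/8b
6) 1058.824ms=3b +529.412ms=3/2b
7) 1588.235ms=9/2b +264.706ms=3/4b
8) 1852.941ms=21/4b +264.706ms=3/4b
Σ=6b of 6 (170bpm 3/4) — PASS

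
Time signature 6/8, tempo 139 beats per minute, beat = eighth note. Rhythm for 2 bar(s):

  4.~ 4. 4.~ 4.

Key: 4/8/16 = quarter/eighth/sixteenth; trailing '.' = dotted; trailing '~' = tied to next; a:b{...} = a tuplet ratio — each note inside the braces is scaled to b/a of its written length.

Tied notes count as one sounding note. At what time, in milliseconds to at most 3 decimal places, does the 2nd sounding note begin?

note 2 onset = 6b = 2589.928ms

1. 0.0ms @ 0 + 2589.928ms (6)
2. 2589.928ms @ 6 + 2589.928ms (6)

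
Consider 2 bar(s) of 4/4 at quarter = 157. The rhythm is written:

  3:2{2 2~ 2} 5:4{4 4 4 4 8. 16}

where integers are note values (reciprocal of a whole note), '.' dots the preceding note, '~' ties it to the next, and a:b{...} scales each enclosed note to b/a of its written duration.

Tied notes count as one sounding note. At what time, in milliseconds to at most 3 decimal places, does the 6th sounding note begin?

note 6 onset = 32/5b = 2445.86ms

1. 0.0ms @ 0 + 509.554ms (4/3)
2. 509.554ms @ 4/3 + 1019.108ms (8/3)
3. 1528.662ms @ 4 + 305.732ms (4/5)
4. 1834.395ms @ 24/5 + 305.732ms (4/5)
5. 2140.127ms @ 28/5 + 305.732ms (4/5)
6. 2445.86ms @ 32/5 + 305.732ms (4/5)
7. 2751.592ms @ 36/5 + 229.299ms (3/5)
8. 2980.892ms @ 39/5 + 76.433ms (1/5)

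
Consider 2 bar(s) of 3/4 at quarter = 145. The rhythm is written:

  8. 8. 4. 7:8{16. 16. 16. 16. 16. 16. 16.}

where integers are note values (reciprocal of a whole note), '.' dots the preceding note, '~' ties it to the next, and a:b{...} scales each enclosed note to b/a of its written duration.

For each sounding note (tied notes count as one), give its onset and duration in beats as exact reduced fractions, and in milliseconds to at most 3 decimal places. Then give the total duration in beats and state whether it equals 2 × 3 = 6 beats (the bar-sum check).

1) 0.0ms=0b +310.345ms=3/4b
2) 310.345ms=3/4b +310.345ms=3/4b
3) 620.69ms=3/2b +620.69ms=3/2b
4) 1241.379ms=3b +177.34ms=3/7b
5) 1418.719ms=24/7b +177.34ms=3/7b
6) 1596.059ms=27/7b +177.34ms=3/7b
7) 1773.399ms=30/7b +177.34ms=3/7b
8) 1950.739ms=33/7b +177.34ms=3/7b
9) 2128.079ms=36/7b +177.34ms=3/7b
10) 2305.419ms=39/7b +177.34ms=3/7b
Σ=6b of 6 (145bpm 3/4) — PASS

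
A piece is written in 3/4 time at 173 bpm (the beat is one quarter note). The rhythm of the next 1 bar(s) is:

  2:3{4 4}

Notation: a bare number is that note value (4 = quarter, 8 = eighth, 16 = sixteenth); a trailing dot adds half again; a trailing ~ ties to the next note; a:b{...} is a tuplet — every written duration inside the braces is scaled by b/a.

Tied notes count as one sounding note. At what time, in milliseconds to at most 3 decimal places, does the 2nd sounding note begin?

note 2 onset = 3/2b = 520.231ms

1. 0.0ms @ 0 + 520.231ms (3/2)
2. 520.231ms @ 3/2 + 520.231ms (3/2)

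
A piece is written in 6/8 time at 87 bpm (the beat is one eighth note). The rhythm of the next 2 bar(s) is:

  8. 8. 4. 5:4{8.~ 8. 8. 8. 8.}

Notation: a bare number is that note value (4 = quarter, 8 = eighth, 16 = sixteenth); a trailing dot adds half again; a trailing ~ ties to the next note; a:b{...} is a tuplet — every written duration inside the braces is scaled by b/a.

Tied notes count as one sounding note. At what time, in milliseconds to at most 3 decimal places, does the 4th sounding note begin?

1. 0.0ms @ 0 + 1034.483ms (3/2)
2. 1034.483ms @ 3/2 + 1034.483ms (3/2)
3. 2068.966ms @ 3 + 2068.966ms (3)
4. 4137.931ms @ 6 + 1655.172ms (12/5)
5. 5793.103ms @ 42/5 + 827.586ms (6/5)
6. 6620.69ms @ 48/5 + 827.586ms (6/5)
7. 7448.276ms @ 54/5 + 827.586ms (6/5)

note 4 onset = 6b = 4137.931ms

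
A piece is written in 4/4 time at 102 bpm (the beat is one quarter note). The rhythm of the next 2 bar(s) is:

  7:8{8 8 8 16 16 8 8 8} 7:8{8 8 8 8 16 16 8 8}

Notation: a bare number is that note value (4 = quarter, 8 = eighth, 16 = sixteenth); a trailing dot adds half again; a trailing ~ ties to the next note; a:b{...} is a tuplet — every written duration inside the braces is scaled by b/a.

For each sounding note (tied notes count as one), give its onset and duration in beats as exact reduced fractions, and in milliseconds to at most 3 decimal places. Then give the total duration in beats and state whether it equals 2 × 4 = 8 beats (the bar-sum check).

1) 0.0ms=0b +336.134ms=4/7b
2) 336.134ms=4/7b +336.134ms=4/7b
3) 672.269ms=8/7b +336.134ms=4/7b
4) 1008.403ms=12/7b +168.067ms=2/7b
5) 1176.471ms=2b +168.067ms=2/7b
6) 1344.538ms=16/7b +336.134ms=4/7b
7) 1680.672ms=20/7b +336.134ms=4/7b
8) 2016.807ms=24/7b +336.134ms=4/7b
9) 2352.941ms=4b +336.134ms=4/7b
10) 2689.076ms=32/7b +336.134ms=4/7b
11) 3025.21ms=36/7b +336.134ms=4/7b
12) 3361.345ms=40/7b +336.134ms=4/7b
13) 3697.479ms=44/7b +168.067ms=2/7b
14) 3865.546ms=46/7b +168.067ms=2/7b
15) 4033.613ms=48/7b +336.134ms=4/7b
16) 4369.748ms=52/7b +336.134ms=4/7b
Σ=8b of 8 (102bpm 4/4) — PASS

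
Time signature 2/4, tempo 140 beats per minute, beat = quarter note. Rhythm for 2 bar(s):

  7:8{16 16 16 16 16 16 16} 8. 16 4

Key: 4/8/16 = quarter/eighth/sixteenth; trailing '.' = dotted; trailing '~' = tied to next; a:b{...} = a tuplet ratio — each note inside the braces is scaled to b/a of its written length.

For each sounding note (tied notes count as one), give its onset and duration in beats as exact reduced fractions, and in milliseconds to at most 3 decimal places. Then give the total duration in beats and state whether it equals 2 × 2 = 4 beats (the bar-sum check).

1) 0.0ms=0b +122.449ms=2/7b
2) 122.449ms=2/7b +122.449ms=2/7b
3) 244.898ms=4/7b +122.449ms=2/7b
4) 367.347ms=6/7b +122.449ms=2/7b
5) 489.796ms=8/7b +122.449ms=2/7b
6) 612.245ms=10/7b +122.449ms=2/7b
7) 734.694ms=12/7b +122.449ms=2/7b
8) 857.143ms=2b +321.429ms=3/4b
9) 1178.571ms=11/4b +107.143ms=1/4b
10) 1285.714ms=3b +428.571ms=1b
Σ=4b of 4 (140bpm 2/4) — PASS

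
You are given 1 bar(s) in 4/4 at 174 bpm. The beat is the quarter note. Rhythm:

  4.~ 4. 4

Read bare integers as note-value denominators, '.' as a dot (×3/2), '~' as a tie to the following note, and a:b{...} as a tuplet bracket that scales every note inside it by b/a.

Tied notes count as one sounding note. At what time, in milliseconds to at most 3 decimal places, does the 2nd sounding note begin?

1. 0.0ms @ 0 + 1034.483ms (3)
2. 1034.483ms @ 3 + 344.828ms (1)

note 2 onset = 3b = 1034.483ms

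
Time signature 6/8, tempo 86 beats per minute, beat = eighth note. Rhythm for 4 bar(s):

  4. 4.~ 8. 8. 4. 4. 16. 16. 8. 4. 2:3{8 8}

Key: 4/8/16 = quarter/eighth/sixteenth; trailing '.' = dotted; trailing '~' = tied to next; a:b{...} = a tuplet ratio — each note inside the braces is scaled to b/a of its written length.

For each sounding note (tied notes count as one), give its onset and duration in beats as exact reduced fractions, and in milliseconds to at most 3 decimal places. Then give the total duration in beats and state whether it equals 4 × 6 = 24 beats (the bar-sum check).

1) 0.0ms=0b +2093.023ms=3b
2) 2093.023ms=3b +3139.535ms=9/2b
3) 5232.558ms=15/2b +1046.512ms=3/2b
4) 6279.07ms=9b +2093.023ms=3b
5) 8372.093ms=12b +2093.023ms=3b
6) 10465.116ms=15b +523.256ms=3/4b
7) 10988.372ms=63/4b +523.256ms=3/4b
8) 11511.628ms=33/2b +1046.512ms=3/2b
9) 12558.14ms=18b +2093.023ms=3b
10) 14651.163ms=21b +1046.512ms=3/2b
11) 15697.674ms=45/2b +1046.512ms=3/2b
Σ=24b of 24 (86bpm 6/8) — PASS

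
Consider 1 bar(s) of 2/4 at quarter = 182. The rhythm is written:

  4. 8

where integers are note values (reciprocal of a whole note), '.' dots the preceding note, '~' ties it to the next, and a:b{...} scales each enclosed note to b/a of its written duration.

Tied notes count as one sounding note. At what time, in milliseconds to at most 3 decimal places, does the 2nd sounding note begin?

1. 0.0ms @ 0 + 494.505ms (3/2)
2. 494.505ms @ 3/2 + 164.835ms (1/2)

note 2 onset = 3/2b = 494.505ms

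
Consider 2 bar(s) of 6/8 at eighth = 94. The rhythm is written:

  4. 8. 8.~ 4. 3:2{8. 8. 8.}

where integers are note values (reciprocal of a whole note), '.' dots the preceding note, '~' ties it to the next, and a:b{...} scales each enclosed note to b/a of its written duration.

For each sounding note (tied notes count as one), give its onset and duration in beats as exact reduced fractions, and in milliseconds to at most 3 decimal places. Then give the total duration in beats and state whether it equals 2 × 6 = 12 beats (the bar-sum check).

1) 0.0ms=0b +1914.894ms=3b
2) 1914.894ms=3b +957.447ms=3/2b
3) 2872.34ms=9/2b +2872.34ms=9/2b
4) 5744.681ms=9b +638.298ms=1b
5) 6382.979ms=10b +638.298ms=1b
6) 7021.277ms=11b +638.298ms=1b
Σ=12b of 12 (94bpm 6/8) — PASS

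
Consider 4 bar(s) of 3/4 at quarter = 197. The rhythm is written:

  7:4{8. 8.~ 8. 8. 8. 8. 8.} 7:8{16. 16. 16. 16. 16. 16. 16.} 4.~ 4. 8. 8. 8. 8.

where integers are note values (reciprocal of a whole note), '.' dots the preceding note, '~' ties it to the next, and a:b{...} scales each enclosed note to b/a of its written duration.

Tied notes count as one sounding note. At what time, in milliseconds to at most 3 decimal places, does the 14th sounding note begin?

1. 0.0ms @ 0 + 130.529ms (3/7)
2. 130.529ms @ 3/7 + 261.059ms (6/7)
3. 391.588ms @ 9/7 + 130.529ms (3/7)
4. 522.117ms @ 12/7 + 130.529ms (3/7)
5. 652.647ms @ 15/7 + 130.529ms (3/7)
6. 783.176ms @ 18/7 + 130.529ms (3/7)
7. 913.706ms @ 3 + 130.529ms (3/7)
8. 1044.235ms @ 24/7 + 130.529ms (3/7)
9. 1174.764ms @ 27/7 + 130.529ms (3/7)
10. 1305.294ms @ 30/7 + 130.529ms (3/7)
11. 1435.823ms @ 33/7 + 130.529ms (3/7)
12. 1566.352ms @ 36/7 + 130.529ms (3/7)
13. 1696.882ms @ 39/7 + 130.529ms (3/7)
14. 1827.411ms @ 6 + 913.706ms (3)
15. 2741.117ms @ 9 + 228.426ms (3/4)
16. 2969.543ms @ 39/4 + 228.426ms (3/4)
17. 3197.97ms @ 21/2 + 228.426ms (3/4)
18. 3426.396ms @ 45/4 + 228.426ms (3/4)

note 14 onset = 6b = 1827.411ms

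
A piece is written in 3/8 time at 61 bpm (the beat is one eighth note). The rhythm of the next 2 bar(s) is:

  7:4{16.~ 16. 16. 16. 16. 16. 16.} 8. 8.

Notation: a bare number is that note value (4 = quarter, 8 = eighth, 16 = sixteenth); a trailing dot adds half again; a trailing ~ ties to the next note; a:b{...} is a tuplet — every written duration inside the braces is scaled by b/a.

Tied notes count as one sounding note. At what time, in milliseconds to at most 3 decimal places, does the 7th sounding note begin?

1. 0.0ms @ 0 + 843.091ms (6/7)
2. 843.091ms @ 6/7 + 421.546ms (3/7)
3. 1264.637ms @ 9/7 + 421.546ms (3/7)
4. 1686.183ms @ 12/7 + 421.546ms (3/7)
5. 2107.728ms @ 15/7 + 421.546ms (3/7)
6. 2529.274ms @ 18/7 + 421.546ms (3/7)
7. 2950.82ms @ 3 + 1475.41ms (3/2)
8. 4426.23ms @ 9/2 + 1475.41ms (3/2)

note 7 onset = 3b = 2950.82ms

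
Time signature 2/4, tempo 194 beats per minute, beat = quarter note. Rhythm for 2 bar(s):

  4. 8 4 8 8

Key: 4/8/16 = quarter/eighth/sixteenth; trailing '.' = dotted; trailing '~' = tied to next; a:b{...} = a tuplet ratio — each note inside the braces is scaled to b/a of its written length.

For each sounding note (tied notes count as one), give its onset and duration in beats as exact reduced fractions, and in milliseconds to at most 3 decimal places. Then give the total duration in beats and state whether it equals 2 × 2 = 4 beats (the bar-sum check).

1) 0.0ms=0b +463.918ms=3/2b
2) 463.918ms=3/2b +154.639ms=1/2b
3) 618.557ms=2b +309.278ms=1b
4) 927.835ms=3b +154.639ms=1/2b
5) 1082.474ms=7/2b +154.639ms=1/2b
Σ=4b of 4 (194bpm 2/4) — PASS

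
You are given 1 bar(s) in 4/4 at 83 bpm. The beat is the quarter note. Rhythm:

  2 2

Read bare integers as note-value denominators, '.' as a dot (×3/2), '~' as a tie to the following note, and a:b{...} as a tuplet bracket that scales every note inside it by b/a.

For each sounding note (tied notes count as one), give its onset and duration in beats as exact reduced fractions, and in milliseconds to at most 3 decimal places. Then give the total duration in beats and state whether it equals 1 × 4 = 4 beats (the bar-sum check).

1) 0.0ms=0b +1445.783ms=2b
2) 1445.783ms=2b +1445.783ms=2b
Σ=4b of 4 (83bpm 4/4) — PASS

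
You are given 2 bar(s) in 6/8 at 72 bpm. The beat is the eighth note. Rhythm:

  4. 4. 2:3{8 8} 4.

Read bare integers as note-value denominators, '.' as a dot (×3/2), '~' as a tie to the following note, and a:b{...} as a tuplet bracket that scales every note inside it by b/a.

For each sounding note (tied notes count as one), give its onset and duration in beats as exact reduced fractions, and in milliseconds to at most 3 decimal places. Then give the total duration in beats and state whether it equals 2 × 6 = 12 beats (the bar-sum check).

1) 0.0ms=0b +2500.0ms=3b
2) 2500.0ms=3b +2500.0ms=3b
3) 5000.0ms=6b +1250.0ms=3/2b
4) 6250.0ms=15/2b +1250.0ms=3/2b
5) 7500.0ms=9b +2500.0ms=3b
Σ=12b of 12 (72bpm 6/8) — PASS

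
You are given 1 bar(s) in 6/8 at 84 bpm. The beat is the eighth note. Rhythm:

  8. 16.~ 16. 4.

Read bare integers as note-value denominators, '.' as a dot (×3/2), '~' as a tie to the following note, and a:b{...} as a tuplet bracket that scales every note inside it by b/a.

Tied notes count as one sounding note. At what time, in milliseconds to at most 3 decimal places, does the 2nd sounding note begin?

note 2 onset = 3/2b = 1071.429ms

1. 0.0ms @ 0 + 1071.429ms (3/2)
2. 1071.429ms @ 3/2 + 1071.429ms (3/2)
3. 2142.857ms @ 3 + 2142.857ms (3)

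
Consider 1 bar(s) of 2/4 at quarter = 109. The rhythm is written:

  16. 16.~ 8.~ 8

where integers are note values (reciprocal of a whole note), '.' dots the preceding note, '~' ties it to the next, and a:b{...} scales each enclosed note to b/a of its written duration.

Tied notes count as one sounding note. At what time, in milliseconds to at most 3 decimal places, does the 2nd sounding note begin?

1. 0.0ms @ 0 + 206.422ms (3/8)
2. 206.422ms @ 3/8 + 894.495ms (13/8)

note 2 onset = 3/8b = 206.422ms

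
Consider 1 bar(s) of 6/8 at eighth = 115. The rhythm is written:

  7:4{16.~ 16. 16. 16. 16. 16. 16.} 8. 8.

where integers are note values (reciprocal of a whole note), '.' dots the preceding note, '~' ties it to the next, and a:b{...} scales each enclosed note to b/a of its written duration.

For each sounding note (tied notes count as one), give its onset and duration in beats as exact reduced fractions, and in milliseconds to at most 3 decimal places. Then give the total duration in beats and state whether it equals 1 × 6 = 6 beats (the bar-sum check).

1) 0.0ms=0b +447.205ms=6/7b
2) 447.205ms=6/7b +223.602ms=3/7b
3) 670.807ms=9/7b +223.602ms=3/7b
4) 894.41ms=12/7b +223.602ms=3/7b
5) 1118.012ms=15/7b +223.602ms=3/7b
6) 1341.615ms=18/7b +223.602ms=3/7b
7) 1565.217ms=3b +782.609ms=3/2b
8) 2347.826ms=9/2b +782.609ms=3/2b
Σ=6b of 6 (115bpm 6/8) — PASS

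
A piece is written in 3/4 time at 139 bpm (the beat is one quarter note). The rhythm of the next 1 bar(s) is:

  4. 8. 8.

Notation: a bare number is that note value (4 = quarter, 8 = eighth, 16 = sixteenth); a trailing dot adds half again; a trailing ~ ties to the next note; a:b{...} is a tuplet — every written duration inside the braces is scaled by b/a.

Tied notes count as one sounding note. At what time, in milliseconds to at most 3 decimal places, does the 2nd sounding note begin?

note 2 onset = 3/2b = 647.482ms

1. 0.0ms @ 0 + 647.482ms (3/2)
2. 647.482ms @ 3/2 + 323.741ms (3/4)
3. 971.223ms @ 9/4 + 323.741ms (3/4)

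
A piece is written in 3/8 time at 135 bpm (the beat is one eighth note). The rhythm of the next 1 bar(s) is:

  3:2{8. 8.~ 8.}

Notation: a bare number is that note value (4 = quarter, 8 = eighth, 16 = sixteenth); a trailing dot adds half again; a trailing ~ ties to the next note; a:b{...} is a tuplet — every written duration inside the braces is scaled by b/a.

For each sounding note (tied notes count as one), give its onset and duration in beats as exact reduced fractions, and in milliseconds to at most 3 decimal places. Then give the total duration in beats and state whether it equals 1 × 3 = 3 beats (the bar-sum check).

1) 0.0ms=0b +444.444ms=1b
2) 444.444ms=1b +888.889ms=2b
Σ=3b of 3 (135bpm 3/8) — PASS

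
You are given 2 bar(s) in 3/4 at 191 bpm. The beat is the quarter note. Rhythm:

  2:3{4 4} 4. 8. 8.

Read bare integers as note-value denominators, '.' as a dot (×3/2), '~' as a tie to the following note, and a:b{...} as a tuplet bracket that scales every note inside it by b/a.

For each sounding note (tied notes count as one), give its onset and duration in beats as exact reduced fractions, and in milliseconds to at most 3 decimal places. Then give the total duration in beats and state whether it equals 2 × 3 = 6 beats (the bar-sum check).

1) 0.0ms=0b +471.204ms=3/2b
2) 471.204ms=3/2b +471.204ms=3/2b
3) 942.408ms=3b +471.204ms=3/2b
4) 1413.613ms=9/2b +235.602ms=3/4b
5) 1649.215ms=21/4b +235.602ms=3/4b
Σ=6b of 6 (191bpm 3/4) — PASS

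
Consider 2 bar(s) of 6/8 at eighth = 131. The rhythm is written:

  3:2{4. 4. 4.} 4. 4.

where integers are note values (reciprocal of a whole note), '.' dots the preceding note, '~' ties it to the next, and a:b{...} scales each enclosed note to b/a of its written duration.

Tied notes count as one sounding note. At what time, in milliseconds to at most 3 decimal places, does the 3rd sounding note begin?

1. 0.0ms @ 0 + 916.031ms (2)
2. 916.031ms @ 2 + 916.031ms (2)
3. 1832.061ms @ 4 + 916.031ms (2)
4. 2748.092ms @ 6 + 1374.046ms (3)
5. 4122.137ms @ 9 + 1374.046ms (3)

note 3 onset = 4b = 1832.061ms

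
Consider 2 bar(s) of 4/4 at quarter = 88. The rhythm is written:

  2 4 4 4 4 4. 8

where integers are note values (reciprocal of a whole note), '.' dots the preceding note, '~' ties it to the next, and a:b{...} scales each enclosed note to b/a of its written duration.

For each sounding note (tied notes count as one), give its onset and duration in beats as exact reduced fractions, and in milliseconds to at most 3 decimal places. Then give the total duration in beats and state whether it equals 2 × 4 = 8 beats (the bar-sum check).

1) 0.0ms=0b +1363.636ms=2b
2) 1363.636ms=2b +681.818ms=1b
3) 2045.455ms=3b +681.818ms=1b
4) 2727.273ms=4b +681.818ms=1b
5) 3409.091ms=5b +681.818ms=1b
6) 4090.909ms=6b +1022.727ms=3/2b
7) 5113.636ms=15/2b +340.909ms=1/2b
Σ=8b of 8 (88bpm 4/4) — PASS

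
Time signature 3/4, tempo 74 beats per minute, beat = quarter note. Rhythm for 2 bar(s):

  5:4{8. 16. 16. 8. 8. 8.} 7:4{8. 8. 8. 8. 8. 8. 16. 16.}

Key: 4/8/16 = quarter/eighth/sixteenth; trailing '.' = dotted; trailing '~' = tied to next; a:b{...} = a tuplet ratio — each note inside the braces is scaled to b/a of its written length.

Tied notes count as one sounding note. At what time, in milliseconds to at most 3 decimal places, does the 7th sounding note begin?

1. 0.0ms @ 0 + 486.486ms (3/5)
2. 486.486ms @ 3/5 + 243.243ms (3/10)
3. 729.73ms @ 9/10 + 243.243ms (3/10)
4. 972.973ms @ 6/5 + 486.486ms (3/5)
5. 1459.459ms @ 9/5 + 486.486ms (3/5)
6. 1945.946ms @ 12/5 + 486.486ms (3/5)
7. 2432.432ms @ 3 + 347.49ms (3/7)
8. 2779.923ms @ 24/7 + 347.49ms (3/7)
9. 3127.413ms @ 27/7 + 347.49ms (3/7)
10. 3474.903ms @ 30/7 + 347.49ms (3/7)
11. 3822.394ms @ 33/7 + 347.49ms (3/7)
12. 4169.884ms @ 36/7 + 347.49ms (3/7)
13. 4517.375ms @ 39/7 + 173.745ms (3/14)
14. 4691.12ms @ 81/14 + 173.745ms (3/14)

note 7 onset = 3b = 2432.432ms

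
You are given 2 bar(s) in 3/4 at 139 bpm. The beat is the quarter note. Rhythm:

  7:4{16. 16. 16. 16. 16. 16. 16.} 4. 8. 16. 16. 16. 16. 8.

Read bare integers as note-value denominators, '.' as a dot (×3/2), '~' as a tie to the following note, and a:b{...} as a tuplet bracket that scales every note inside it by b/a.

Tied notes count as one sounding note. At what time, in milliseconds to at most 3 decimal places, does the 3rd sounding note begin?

note 3 onset = 3/7b = 184.995ms

1. 0.0ms @ 0 + 92.497ms (3/14)
2. 92.497ms @ 3/14 + 92.497ms (3/14)
3. 184.995ms @ 3/7 + 92.497ms (3/14)
4. 277.492ms @ 9/14 + 92.497ms (3/14)
5. 369.99ms @ 6/7 + 92.497ms (3/14)
6. 462.487ms @ 15/14 + 92.497ms (3/14)
7. 554.985ms @ 9/7 + 92.497ms (3/14)
8. 647.482ms @ 3/2 + 647.482ms (3/2)
9. 1294.964ms @ 3 + 323.741ms (3/4)
10. 1618.705ms @ 15/4 + 161.871ms (3/8)
11. 1780.576ms @ 33/8 + 161.871ms (3/8)
12. 1942.446ms @ 9/2 + 161.871ms (3/8)
13. 2104.317ms @ 39/8 + 161.871ms (3/8)
14. 2266.187ms @ 21/4 + 323.741ms (3/4)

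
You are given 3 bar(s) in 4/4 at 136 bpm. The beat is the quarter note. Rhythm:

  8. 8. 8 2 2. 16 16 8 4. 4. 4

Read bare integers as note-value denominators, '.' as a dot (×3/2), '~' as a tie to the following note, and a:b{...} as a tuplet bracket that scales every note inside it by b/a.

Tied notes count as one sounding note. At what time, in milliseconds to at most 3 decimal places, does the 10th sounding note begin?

note 10 onset = 19/2b = 4191.176ms

1. 0.0ms @ 0 + 330.882ms (3/4)
2. 330.882ms @ 3/4 + 330.882ms (3/4)
3. 661.765ms @ 3/2 + 220.588ms (1/2)
4. 882.353ms @ 2 + 882.353ms (2)
5. 1764.706ms @ 4 + 1323.529ms (3)
6. 3088.235ms @ 7 + 110.294ms (1/4)
7. 3198.529ms @ 29/4 + 110.294ms (1/4)
8. 3308.824ms @ 15/2 + 220.588ms (1/2)
9. 3529.412ms @ 8 + 661.765ms (3/2)
10. 4191.176ms @ 19/2 + 661.765ms (3/2)
11. 4852.941ms @ 11 + 441.176ms (1)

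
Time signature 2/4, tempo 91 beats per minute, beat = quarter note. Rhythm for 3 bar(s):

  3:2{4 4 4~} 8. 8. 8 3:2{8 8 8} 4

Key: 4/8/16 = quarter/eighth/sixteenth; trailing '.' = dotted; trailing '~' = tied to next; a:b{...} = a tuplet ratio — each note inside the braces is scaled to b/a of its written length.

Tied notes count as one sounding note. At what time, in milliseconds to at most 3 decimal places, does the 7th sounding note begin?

note 7 onset = 13/3b = 2857.143ms

1. 0.0ms @ 0 + 439.56ms (2/3)
2. 439.56ms @ 2/3 + 439.56ms (2/3)
3. 879.121ms @ 4/3 + 934.066ms (17/12)
4. 1813.187ms @ 11/4 + 494.505ms (3/4)
5. 2307.692ms @ 7/2 + 329.67ms (1/2)
6. 2637.363ms @ 4 + 219.78ms (1/3)
7. 2857.143ms @ 13/3 + 219.78ms (1/3)
8. 3076.923ms @ 14/3 + 219.78ms (1/3)
9. 3296.703ms @ 5 + 659.341ms (1)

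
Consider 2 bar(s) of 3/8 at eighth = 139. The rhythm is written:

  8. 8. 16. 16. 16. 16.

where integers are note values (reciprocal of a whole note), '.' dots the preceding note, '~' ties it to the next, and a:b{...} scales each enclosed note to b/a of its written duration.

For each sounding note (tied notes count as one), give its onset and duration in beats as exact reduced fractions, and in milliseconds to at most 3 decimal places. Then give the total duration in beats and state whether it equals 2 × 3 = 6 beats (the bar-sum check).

1) 0.0ms=0b +647.482ms=3/2b
2) 647.482ms=3/2b +647.482ms=3/2b
3) 1294.964ms=3b +323.741ms=3/4b
4) 1618.705ms=15/4b +323.741ms=3/4b
5) 1942.446ms=9/2b +323.741ms=3/4b
6) 2266.187ms=21/4b +323.741ms=3/4b
Σ=6b of 6 (139bpm 3/8) — PASS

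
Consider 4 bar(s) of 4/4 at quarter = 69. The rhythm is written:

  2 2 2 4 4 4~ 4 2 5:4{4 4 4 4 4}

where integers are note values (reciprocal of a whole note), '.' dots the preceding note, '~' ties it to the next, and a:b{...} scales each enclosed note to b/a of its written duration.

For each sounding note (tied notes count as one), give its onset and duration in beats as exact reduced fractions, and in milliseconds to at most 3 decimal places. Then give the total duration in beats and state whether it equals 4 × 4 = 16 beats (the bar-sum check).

1) 0.0ms=0b +1739.13ms=2b
2) 1739.13ms=2b +1739.13ms=2b
3) 3478.261ms=4b +1739.13ms=2b
4) 5217.391ms=6b +869.565ms=1b
5) 6086.957ms=7b +869.565ms=1b
6) 6956.522ms=8b +1739.13ms=2b
7) 8695.652ms=10b +1739.13ms=2b
8) 10434.783ms=12b +695.652ms=4/5b
9) 11130.435ms=64/5b +695.652ms=4/5b
10) 11826.087ms=68/5b +695.652ms=4/5b
11) 12521.739ms=72/5b +695.652ms=4/5b
12) 13217.391ms=76/5b +695.652ms=4/5b
Σ=16b of 16 (69bpm 4/4) — PASS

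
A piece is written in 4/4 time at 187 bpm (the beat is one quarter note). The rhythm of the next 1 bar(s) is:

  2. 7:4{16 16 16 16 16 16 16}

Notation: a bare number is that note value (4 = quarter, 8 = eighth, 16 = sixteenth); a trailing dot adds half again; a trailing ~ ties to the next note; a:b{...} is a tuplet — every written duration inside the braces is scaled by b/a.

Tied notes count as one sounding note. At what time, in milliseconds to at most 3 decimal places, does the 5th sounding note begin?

1. 0.0ms @ 0 + 962.567ms (3)
2. 962.567ms @ 3 + 45.837ms (1/7)
3. 1008.403ms @ 22/7 + 45.837ms (1/7)
4. 1054.24ms @ 23/7 + 45.837ms (1/7)
5. 1100.076ms @ 24/7 + 45.837ms (1/7)
6. 1145.913ms @ 25/7 + 45.837ms (1/7)
7. 1191.749ms @ 26/7 + 45.837ms (1/7)
8. 1237.586ms @ 27/7 + 45.837ms (1/7)

note 5 onset = 24/7b = 1100.076ms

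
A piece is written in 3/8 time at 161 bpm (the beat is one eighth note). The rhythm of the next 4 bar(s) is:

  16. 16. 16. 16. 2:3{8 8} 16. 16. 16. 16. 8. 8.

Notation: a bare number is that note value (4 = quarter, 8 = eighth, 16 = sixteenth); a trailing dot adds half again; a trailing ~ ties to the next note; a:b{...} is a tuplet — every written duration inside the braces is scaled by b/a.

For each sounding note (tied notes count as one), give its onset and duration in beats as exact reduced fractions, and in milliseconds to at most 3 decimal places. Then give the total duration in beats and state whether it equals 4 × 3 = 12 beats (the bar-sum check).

1) 0.0ms=0b +279.503ms=3/4b
2) 279.503ms=3/4b +279.503ms=3/4b
3) 559.006ms=3/2b +279.503ms=3/4b
4) 838.509ms=9/4b +279.503ms=3/4b
5) 1118.012ms=3b +559.006ms=3/2b
6) 1677.019ms=9/2b +559.006ms=3/2b
7) 2236.025ms=6b +279.503ms=3/4b
8) 2515.528ms=27/4b +279.503ms=3/4b
9) 2795.031ms=15/2b +279.503ms=3/4b
10) 3074.534ms=33/4b +279.503ms=3/4b
11) 3354.037ms=9b +559.006ms=3/2b
12) 3913.043ms=21/2b +559.006ms=3/2b
Σ=12b of 12 (161bpm 3/8) — PASS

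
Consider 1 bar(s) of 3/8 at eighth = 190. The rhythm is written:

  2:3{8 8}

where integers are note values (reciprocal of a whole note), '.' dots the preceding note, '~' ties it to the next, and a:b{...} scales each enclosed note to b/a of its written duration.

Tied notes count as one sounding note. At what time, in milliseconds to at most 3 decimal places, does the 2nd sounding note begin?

note 2 onset = 3/2b = 473.684ms

1. 0.0ms @ 0 + 473.684ms (3/2)
2. 473.684ms @ 3/2 + 473.684ms (3/2)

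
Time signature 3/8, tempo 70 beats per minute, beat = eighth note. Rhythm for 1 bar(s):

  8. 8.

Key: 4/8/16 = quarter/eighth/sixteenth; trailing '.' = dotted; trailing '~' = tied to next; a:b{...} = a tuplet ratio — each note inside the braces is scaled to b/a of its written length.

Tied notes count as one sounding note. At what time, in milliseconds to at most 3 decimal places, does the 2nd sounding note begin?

note 2 onset = 3/2b = 1285.714ms

1. 0.0ms @ 0 + 1285.714ms (3/2)
2. 1285.714ms @ 3/2 + 1285.714ms (3/2)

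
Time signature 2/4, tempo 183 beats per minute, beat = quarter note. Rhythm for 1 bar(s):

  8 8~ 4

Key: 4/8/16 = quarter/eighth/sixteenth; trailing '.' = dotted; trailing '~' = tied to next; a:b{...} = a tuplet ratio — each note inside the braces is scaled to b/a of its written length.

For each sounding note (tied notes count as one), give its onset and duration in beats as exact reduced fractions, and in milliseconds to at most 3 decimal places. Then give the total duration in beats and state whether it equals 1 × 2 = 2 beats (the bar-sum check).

1) 0.0ms=0b +163.934ms=1/2b
2) 163.934ms=1/2b +491.803ms=3/2b
Σ=2b of 2 (183bpm 2/4) — PASS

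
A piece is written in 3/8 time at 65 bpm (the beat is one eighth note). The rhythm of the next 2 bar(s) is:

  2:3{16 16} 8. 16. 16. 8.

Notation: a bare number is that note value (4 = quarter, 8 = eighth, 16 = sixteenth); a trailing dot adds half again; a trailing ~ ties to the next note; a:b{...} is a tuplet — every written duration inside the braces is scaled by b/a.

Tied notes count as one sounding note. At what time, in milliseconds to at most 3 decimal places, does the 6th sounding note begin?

note 6 onset = 9/2b = 4153.846ms

1. 0.0ms @ 0 + 692.308ms (3/4)
2. 692.308ms @ 3/4 + 692.308ms (3/4)
3. 1384.615ms @ 3/2 + 1384.615ms (3/2)
4. 2769.231ms @ 3 + 692.308ms (3/4)
5. 3461.538ms @ 15/4 + 692.308ms (3/4)
6. 4153.846ms @ 9/2 + 1384.615ms (3/2)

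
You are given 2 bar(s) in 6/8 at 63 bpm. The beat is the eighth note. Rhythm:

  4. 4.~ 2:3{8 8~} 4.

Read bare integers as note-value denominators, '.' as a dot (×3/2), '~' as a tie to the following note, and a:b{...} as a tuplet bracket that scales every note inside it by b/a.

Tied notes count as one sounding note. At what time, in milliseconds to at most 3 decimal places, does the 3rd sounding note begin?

note 3 onset = 15/2b = 7142.857ms

1. 0.0ms @ 0 + 2857.143ms (3)
2. 2857.143ms @ 3 + 4285.714ms (9/2)
3. 7142.857ms @ 15/2 + 4285.714ms (9/2)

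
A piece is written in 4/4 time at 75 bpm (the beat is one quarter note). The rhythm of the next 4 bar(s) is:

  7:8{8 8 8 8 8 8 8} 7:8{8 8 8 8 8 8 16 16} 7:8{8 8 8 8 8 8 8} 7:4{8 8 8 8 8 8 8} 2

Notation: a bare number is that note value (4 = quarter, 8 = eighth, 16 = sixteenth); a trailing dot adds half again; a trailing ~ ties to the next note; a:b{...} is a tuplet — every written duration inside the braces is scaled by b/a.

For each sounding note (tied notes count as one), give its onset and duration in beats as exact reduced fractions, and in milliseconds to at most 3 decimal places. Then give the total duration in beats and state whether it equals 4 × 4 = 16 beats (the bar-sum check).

1) 0.0ms=0b +457.143ms=4/7b
2) 457.143ms=4/7b +457.143ms=4/7b
3) 914.286ms=8/7b +457.143ms=4/7b
4) 1371.429ms=12/7b +457.143ms=4/7b
5) 1828.571ms=16/7b +457.143ms=4/7b
6) 2285.714ms=20/7b +457.143ms=4/7b
7) 2742.857ms=24/7b +457.143ms=4/7b
8) 3200.0ms=4b +457.143ms=4/7b
9) 3657.143ms=32/7b +457.143ms=4/7b
10) 4114.286ms=36/7b +457.143ms=4/7b
11) 4571.429ms=40/7b +457.143ms=4/7b
12) 5028.571ms=44/7b +457.143ms=4/7b
13) 5485.714ms=48/7b +457.143ms=4/7b
14) 5942.857ms=52/7b +228.571ms=2/7b
15) 6171.429ms=54/7b +228.571ms=2/7b
16) 6400.0ms=8b +457.143ms=4/7b
17) 6857.143ms=60/7b +457.143ms=4/7b
18) 7314.286ms=64/7b +457.143ms=4/7b
19) 7771.429ms=68/7b +457.143ms=4/7b
20) 8228.571ms=72/7b +457.143ms=4/7b
21) 8685.714ms=76/7b +457.143ms=4/7b
22) 9142.857ms=80/7b +457.143ms=4/7b
23) 9600.0ms=12b +228.571ms=2/7b
24) 9828.571ms=86/7b +228.571ms=2/7b
25) 10057.143ms=88/7b +228.571ms=2/7b
26) 10285.714ms=90/7b +228.571ms=2/7b
27) 10514.286ms=92/7b +228.571ms=2/7b
28) 10742.857ms=94/7b +228.571ms=2/7b
29) 10971.429ms=96/7b +228.571ms=2/7b
30) 11200.0ms=14b +1600.0ms=2b
Σ=16b of 16 (75bpm 4/4) — PASS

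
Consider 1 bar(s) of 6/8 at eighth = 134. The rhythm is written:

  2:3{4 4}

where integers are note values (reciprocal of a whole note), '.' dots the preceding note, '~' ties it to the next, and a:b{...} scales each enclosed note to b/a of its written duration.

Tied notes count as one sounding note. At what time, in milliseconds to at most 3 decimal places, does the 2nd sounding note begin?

1. 0.0ms @ 0 + 1343.284ms (3)
2. 1343.284ms @ 3 + 1343.284ms (3)

note 2 onset = 3b = 1343.284ms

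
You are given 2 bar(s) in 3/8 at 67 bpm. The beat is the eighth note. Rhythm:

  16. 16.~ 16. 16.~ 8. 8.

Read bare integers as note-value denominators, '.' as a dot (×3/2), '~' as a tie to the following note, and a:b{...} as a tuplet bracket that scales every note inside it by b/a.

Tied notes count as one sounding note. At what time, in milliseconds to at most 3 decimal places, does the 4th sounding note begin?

note 4 onset = 9/2b = 4029.851ms

1. 0.0ms @ 0 + 671.642ms (3/4)
2. 671.642ms @ 3/4 + 1343.284ms (3/2)
3. 2014.925ms @ 9/4 + 2014.925ms (9/4)
4. 4029.851ms @ 9/2 + 1343.284ms (3/2)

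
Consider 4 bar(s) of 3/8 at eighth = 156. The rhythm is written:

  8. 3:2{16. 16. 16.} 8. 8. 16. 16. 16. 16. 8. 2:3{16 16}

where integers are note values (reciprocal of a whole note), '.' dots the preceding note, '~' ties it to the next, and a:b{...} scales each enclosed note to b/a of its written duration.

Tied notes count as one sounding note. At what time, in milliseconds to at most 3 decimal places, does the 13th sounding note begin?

1. 0.0ms @ 0 + 576.923ms (3/2)
2. 576.923ms @ 3/2 + 192.308ms (1/2)
3. 769.231ms @ 2 + 192.308ms (1/2)
4. 961.538ms @ 5/2 + 192.308ms (1/2)
5. 1153.846ms @ 3 + 576.923ms (3/2)
6. 1730.769ms @ 9/2 + 576.923ms (3/2)
7. 2307.692ms @ 6 + 288.462ms (3/4)
8. 2596.154ms @ 27/4 + 288.462ms (3/4)
9. 2884.615ms @ 15/2 + 288.462ms (3/4)
10. 3173.077ms @ 33/4 + 288.462ms (3/4)
11. 3461.538ms @ 9 + 576.923ms (3/2)
12. 4038.462ms @ 21/2 + 288.462ms (3/4)
13. 4326.923ms @ 45/4 + 288.462ms (3/4)

note 13 onset = 45/4b = 4326.923ms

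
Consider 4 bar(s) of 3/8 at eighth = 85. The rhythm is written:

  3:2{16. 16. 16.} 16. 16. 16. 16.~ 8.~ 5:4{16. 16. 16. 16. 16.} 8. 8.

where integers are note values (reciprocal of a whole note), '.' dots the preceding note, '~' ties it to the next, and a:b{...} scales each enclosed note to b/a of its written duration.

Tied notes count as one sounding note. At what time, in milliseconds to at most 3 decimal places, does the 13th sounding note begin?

note 13 onset = 21/2b = 7411.765ms

1. 0.0ms @ 0 + 352.941ms (1/2)
2. 352.941ms @ 1/2 + 352.941ms (1/2)
3. 705.882ms @ 1 + 352.941ms (1/2)
4. 1058.824ms @ 3/2 + 529.412ms (3/4)
5. 1588.235ms @ 9/4 + 529.412ms (3/4)
6. 2117.647ms @ 3 + 529.412ms (3/4)
7. 2647.059ms @ 15/4 + 2011.765ms (57/20)
8. 4658.824ms @ 33/5 + 423.529ms (3/5)
9. 5082.353ms @ 36/5 + 423.529ms (3/5)
10. 5505.882ms @ 39/5 + 423.529ms (3/5)
11. 5929.412ms @ 42/5 + 423.529ms (3/5)
12. 6352.941ms @ 9 + 1058.824ms (3/2)
13. 7411.765ms @ 21/2 + 1058.824ms (3/2)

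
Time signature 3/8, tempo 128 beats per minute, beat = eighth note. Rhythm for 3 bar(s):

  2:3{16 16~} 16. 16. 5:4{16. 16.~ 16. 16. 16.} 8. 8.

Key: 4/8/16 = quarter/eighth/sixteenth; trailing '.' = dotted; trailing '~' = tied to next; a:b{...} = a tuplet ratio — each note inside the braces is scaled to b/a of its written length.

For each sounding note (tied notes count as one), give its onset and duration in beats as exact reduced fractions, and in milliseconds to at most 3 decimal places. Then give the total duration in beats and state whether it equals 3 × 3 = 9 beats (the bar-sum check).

1) 0.0ms=0b +351.562ms=3/4b
2) 351.562ms=3/4b +703.125ms=3/2b
3) 1054.688ms=9/4b +351.562ms=3/4b
4) 1406.25ms=3b +281.25ms=3/5b
5) 1687.5ms=18/5b +562.5ms=6/5b
6) 2250.0ms=24/5b +281.25ms=3/5b
7) 2531.25ms=27/5b +281.25ms=3/5b
8) 2812.5ms=6b +703.125ms=3/2b
9) 3515.625ms=15/2b +703.125ms=3/2b
Σ=9b of 9 (128bpm 3/8) — PASS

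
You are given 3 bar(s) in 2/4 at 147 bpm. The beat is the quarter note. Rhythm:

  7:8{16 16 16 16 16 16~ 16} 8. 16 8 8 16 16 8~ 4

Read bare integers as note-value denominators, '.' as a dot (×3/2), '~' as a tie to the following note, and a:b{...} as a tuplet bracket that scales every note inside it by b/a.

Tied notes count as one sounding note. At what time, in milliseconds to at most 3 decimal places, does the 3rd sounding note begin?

1. 0.0ms @ 0 + 116.618ms (2/7)
2. 116.618ms @ 2/7 + 116.618ms (2/7)
3. 233.236ms @ 4/7 + 116.618ms (2/7)
4. 349.854ms @ 6/7 + 116.618ms (2/7)
5. 466.472ms @ 8/7 + 116.618ms (2/7)
6. 583.09ms @ 10/7 + 233.236ms (4/7)
7. 816.327ms @ 2 + 306.122ms (3/4)
8. 1122.449ms @ 11/4 + 102.041ms (1/4)
9. 1224.49ms @ 3 + 204.082ms (1/2)
10. 1428.571ms @ 7/2 + 204.082ms (1/2)
11. 1632.653ms @ 4 + 102.041ms (1/4)
12. 1734.694ms @ 17/4 + 102.041ms (1/4)
13. 1836.735ms @ 9/2 + 612.245ms (3/2)

note 3 onset = 4/7b = 233.236ms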